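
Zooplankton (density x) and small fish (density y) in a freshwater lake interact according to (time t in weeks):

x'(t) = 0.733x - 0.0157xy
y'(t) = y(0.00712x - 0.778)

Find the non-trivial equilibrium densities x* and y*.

Set dy/dt = 0 with y > 0: 0.00712x - 0.778 = 0, so x* = 0.778/0.00712 = 109.
Set dx/dt = 0 with x > 0: 0.733 - 0.0157y = 0, so y* = 0.733/0.0157 = 46.7.

x* ≈ 109, y* ≈ 46.7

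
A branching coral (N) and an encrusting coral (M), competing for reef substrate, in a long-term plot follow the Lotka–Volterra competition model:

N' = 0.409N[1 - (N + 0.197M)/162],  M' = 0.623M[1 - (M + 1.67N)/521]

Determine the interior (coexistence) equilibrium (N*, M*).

N* ≈ 88.5, M* ≈ 373

Setting both brackets to zero gives the nullclines N + 0.197M = 162 and 1.67N + M = 521.
Substituting M = 521 - 1.67N into the first: N(1 - 0.197·1.67) = 162 - 0.197·521.
So N* = 59.4/0.671 = 88.5, and then M* = 521 - 1.67·88.5 = 373.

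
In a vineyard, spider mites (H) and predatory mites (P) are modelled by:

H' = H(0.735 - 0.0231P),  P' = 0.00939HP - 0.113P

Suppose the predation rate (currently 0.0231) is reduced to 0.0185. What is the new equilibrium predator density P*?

At the interior fixed point, setting dH/dt = 0 with H > 0 fixes P* = (prey growth rate)/(HP coefficient) — independent of the other coefficients.
With the change, P* = 0.735/0.0185 = 39.7; it rises from 31.8.

P* ≈ 39.7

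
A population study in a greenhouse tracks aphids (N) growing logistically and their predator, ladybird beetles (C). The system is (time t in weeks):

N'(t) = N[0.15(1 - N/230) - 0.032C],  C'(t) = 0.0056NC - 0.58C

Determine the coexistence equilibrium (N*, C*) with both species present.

From dC/dt = 0 with C > 0: 0.0056N* = 0.58, so N* = 104.
Substitute into dN/dt = 0: 0.15(1 - 104/230) = 0.032C*.
The bracket is 0.55, giving C* = 0.0825/0.032 = 2.58.

N* ≈ 104, C* ≈ 2.58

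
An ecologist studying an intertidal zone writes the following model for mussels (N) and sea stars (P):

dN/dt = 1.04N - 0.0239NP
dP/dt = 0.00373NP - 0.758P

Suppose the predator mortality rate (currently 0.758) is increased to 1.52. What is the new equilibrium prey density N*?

At the interior fixed point, setting dP/dt = 0 with P > 0 fixes N* = (predator death rate)/(NP coefficient) — independent of the other coefficients.
With the change, N* = 1.52/0.00373 = 408; it rises from 203.

N* ≈ 408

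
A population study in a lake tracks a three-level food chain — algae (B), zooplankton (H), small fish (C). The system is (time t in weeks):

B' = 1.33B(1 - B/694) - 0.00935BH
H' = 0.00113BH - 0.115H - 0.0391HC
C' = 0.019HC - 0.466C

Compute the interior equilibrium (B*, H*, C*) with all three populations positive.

From dC/dt = 0: 0.019H* = 0.466, so H* = 24.5.
From dB/dt = 0: 1.33(1 - B*/694) = 0.00935·24.5, giving B* = 694·(1 - 0.172) = 574.
From dH/dt = 0: 0.00113·574 - 0.115 = 0.0391C*, so C* = 0.534/0.0391 = 13.7.

B* ≈ 574, H* ≈ 24.5, C* ≈ 13.7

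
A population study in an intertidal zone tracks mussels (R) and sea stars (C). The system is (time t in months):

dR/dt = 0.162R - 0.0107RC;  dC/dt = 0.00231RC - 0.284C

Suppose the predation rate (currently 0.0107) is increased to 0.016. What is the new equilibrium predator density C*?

C* ≈ 10.1

At the interior fixed point, setting dR/dt = 0 with R > 0 fixes C* = (prey growth rate)/(RC coefficient) — independent of the other coefficients.
With the change, C* = 0.162/0.016 = 10.1; it falls from 15.1.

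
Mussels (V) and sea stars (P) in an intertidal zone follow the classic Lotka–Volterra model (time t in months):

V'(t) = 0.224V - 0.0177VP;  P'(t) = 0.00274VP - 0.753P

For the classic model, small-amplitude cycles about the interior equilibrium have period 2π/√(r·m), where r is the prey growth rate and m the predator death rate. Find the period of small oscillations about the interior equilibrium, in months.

T ≈ 15.3 months

Here r = 0.224 and m = 0.753, so r·m = 0.169.
ω = √0.169 = 0.411 per month, hence T = 2π/ω ≈ 15.3 months.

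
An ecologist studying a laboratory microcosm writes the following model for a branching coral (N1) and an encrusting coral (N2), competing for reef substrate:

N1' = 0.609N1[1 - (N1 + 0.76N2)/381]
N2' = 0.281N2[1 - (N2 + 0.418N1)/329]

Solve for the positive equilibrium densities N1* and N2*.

Setting both brackets to zero gives the nullclines N1 + 0.76N2 = 381 and 0.418N1 + N2 = 329.
Substituting N2 = 329 - 0.418N1 into the first: N1(1 - 0.76·0.418) = 381 - 0.76·329.
So N1* = 131/0.682 = 192, and then N2* = 329 - 0.418·192 = 249.

N1* ≈ 192, N2* ≈ 249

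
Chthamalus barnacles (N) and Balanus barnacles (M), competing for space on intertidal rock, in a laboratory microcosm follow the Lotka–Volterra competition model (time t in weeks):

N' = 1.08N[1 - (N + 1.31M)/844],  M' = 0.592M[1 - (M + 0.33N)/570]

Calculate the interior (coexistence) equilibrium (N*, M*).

N* ≈ 171, M* ≈ 513

Setting both brackets to zero gives the nullclines N + 1.31M = 844 and 0.33N + M = 570.
Substituting M = 570 - 0.33N into the first: N(1 - 1.31·0.33) = 844 - 1.31·570.
So N* = 97.3/0.568 = 171, and then M* = 570 - 0.33·171 = 513.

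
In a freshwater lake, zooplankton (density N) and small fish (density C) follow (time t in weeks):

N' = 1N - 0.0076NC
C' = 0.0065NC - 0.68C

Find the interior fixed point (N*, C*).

N* ≈ 105, C* ≈ 132

Set dC/dt = 0 with C > 0: 0.0065N - 0.68 = 0, so N* = 0.68/0.0065 = 105.
Set dN/dt = 0 with N > 0: 1 - 0.0076C = 0, so C* = 1/0.0076 = 132.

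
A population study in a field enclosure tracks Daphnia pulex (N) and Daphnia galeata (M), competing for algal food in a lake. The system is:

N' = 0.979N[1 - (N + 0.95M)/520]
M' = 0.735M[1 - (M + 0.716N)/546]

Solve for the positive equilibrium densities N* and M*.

Setting both brackets to zero gives the nullclines N + 0.95M = 520 and 0.716N + M = 546.
Substituting M = 546 - 0.716N into the first: N(1 - 0.95·0.716) = 520 - 0.95·546.
So N* = 1.3/0.32 = 4.07, and then M* = 546 - 0.716·4.07 = 543.

N* ≈ 4.07, M* ≈ 543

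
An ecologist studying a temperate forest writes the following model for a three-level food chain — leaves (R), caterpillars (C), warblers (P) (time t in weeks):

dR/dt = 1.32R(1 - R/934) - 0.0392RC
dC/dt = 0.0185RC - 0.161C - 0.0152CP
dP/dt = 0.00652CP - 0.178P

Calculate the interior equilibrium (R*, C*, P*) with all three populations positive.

From dP/dt = 0: 0.00652C* = 0.178, so C* = 27.3.
From dR/dt = 0: 1.32(1 - R*/934) = 0.0392·27.3, giving R* = 934·(1 - 0.811) = 177.
From dC/dt = 0: 0.0185·177 - 0.161 = 0.0152P*, so P* = 3.11/0.0152 = 205.

R* ≈ 177, C* ≈ 27.3, P* ≈ 205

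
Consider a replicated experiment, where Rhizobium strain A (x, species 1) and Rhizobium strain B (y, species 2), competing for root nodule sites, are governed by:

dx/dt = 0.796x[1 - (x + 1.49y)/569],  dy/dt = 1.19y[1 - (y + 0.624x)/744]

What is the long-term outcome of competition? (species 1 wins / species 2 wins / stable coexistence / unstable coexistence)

Compare the nullcline intercepts: K1/α12 = 569/1.49 = 382 < K2 = 744; K2/α21 = 744/0.624 = 1190 > K1 = 569.
Since the inequalities point opposite ways, species 2 can invade but species 1 cannot.

species 2 excludes species 1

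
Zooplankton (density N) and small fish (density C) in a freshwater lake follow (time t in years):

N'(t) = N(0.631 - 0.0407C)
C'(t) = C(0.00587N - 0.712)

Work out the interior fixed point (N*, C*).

N* ≈ 121, C* ≈ 15.5

Set dC/dt = 0 with C > 0: 0.00587N - 0.712 = 0, so N* = 0.712/0.00587 = 121.
Set dN/dt = 0 with N > 0: 0.631 - 0.0407C = 0, so C* = 0.631/0.0407 = 15.5.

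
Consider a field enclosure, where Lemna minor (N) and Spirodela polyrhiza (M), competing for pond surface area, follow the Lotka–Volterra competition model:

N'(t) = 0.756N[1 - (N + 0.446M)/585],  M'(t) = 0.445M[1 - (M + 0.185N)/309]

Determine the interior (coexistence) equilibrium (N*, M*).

Setting both brackets to zero gives the nullclines N + 0.446M = 585 and 0.185N + M = 309.
Substituting M = 309 - 0.185N into the first: N(1 - 0.446·0.185) = 585 - 0.446·309.
So N* = 447/0.917 = 487, and then M* = 309 - 0.185·487 = 219.

N* ≈ 487, M* ≈ 219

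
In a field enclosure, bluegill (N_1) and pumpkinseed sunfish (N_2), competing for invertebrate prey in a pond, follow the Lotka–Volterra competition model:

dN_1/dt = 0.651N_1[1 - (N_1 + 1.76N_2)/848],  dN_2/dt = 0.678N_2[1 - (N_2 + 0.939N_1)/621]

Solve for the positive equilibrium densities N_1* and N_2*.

Setting both brackets to zero gives the nullclines N_1 + 1.76N_2 = 848 and 0.939N_1 + N_2 = 621.
Substituting N_2 = 621 - 0.939N_1 into the first: N_1(1 - 1.76·0.939) = 848 - 1.76·621.
So N_1* = -245/-0.653 = 375, and then N_2* = 621 - 0.939·375 = 269.

N_1* ≈ 375, N_2* ≈ 269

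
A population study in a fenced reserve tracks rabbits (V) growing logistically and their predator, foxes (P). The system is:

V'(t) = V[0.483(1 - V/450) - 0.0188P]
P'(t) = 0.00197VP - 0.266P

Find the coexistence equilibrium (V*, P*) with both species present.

From dP/dt = 0 with P > 0: 0.00197V* = 0.266, so V* = 135.
Substitute into dV/dt = 0: 0.483(1 - 135/450) = 0.0188P*.
The bracket is 0.7, giving P* = 0.338/0.0188 = 18.

V* ≈ 135, P* ≈ 18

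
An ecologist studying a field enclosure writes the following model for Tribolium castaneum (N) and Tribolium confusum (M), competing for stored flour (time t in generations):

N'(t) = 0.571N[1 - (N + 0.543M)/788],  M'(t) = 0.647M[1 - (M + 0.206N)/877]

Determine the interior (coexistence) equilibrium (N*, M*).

N* ≈ 351, M* ≈ 805

Setting both brackets to zero gives the nullclines N + 0.543M = 788 and 0.206N + M = 877.
Substituting M = 877 - 0.206N into the first: N(1 - 0.543·0.206) = 788 - 0.543·877.
So N* = 312/0.888 = 351, and then M* = 877 - 0.206·351 = 805.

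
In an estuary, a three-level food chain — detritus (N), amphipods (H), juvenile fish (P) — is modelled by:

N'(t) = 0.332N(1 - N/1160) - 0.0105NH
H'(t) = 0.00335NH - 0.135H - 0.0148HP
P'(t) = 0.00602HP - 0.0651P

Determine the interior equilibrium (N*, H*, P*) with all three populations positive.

From dP/dt = 0: 0.00602H* = 0.0651, so H* = 10.8.
From dN/dt = 0: 0.332(1 - N*/1160) = 0.0105·10.8, giving N* = 1160·(1 - 0.342) = 763.
From dH/dt = 0: 0.00335·763 - 0.135 = 0.0148P*, so P* = 2.42/0.0148 = 164.

N* ≈ 763, H* ≈ 10.8, P* ≈ 164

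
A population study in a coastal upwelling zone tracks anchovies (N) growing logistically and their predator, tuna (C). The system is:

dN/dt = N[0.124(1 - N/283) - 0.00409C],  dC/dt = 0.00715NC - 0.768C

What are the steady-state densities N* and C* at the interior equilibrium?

From dC/dt = 0 with C > 0: 0.00715N* = 0.768, so N* = 107.
Substitute into dN/dt = 0: 0.124(1 - 107/283) = 0.00409C*.
The bracket is 0.62, giving C* = 0.0769/0.00409 = 18.8.

N* ≈ 107, C* ≈ 18.8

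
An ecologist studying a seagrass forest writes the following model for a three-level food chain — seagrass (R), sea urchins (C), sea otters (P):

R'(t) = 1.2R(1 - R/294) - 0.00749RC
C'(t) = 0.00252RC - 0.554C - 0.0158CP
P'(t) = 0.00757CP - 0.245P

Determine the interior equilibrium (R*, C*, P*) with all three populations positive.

From dP/dt = 0: 0.00757C* = 0.245, so C* = 32.4.
From dR/dt = 0: 1.2(1 - R*/294) = 0.00749·32.4, giving R* = 294·(1 - 0.202) = 235.
From dC/dt = 0: 0.00252·235 - 0.554 = 0.0158P*, so P* = 0.0372/0.0158 = 2.36.

R* ≈ 235, C* ≈ 32.4, P* ≈ 2.36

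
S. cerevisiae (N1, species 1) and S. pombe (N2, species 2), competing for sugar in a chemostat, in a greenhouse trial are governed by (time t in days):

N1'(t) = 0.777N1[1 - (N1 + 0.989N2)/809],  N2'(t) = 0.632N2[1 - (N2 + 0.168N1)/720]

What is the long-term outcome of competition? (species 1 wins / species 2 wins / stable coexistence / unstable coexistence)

stable coexistence

Compare the nullcline intercepts: K1/α12 = 809/0.989 = 818 > K2 = 720; K2/α21 = 720/0.168 = 4290 > K1 = 809.
Since both inequalities hold, each species can invade when rare, so the interior equilibrium is stable.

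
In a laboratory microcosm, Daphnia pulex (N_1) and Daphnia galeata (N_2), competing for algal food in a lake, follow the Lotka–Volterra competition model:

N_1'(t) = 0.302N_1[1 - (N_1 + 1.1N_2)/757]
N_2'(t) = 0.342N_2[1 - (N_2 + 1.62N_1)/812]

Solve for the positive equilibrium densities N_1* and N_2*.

N_1* ≈ 174, N_2* ≈ 530

Setting both brackets to zero gives the nullclines N_1 + 1.1N_2 = 757 and 1.62N_1 + N_2 = 812.
Substituting N_2 = 812 - 1.62N_1 into the first: N_1(1 - 1.1·1.62) = 757 - 1.1·812.
So N_1* = -136/-0.782 = 174, and then N_2* = 812 - 1.62·174 = 530.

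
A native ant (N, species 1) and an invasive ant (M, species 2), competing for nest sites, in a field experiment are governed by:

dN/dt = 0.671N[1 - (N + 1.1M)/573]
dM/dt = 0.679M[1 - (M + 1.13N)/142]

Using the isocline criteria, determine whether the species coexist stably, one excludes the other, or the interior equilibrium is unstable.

species 1 excludes species 2

Compare the nullcline intercepts: K1/α12 = 573/1.1 = 521 > K2 = 142; K2/α21 = 142/1.13 = 126 < K1 = 573.
Since the inequalities point opposite ways, species 1 can invade but species 2 cannot.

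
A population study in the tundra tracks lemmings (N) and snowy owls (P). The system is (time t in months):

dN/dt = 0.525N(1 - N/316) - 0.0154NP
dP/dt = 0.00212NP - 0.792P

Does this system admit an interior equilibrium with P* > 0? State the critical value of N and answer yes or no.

Threshold N = 374; K < 374, so no, the predator goes extinct.

The predator equation gives dP/dt > 0 only when N > 0.792/0.00212 = 374.
Without the predator, N → K = 316. Since 316 < 374, the predator cannot invade.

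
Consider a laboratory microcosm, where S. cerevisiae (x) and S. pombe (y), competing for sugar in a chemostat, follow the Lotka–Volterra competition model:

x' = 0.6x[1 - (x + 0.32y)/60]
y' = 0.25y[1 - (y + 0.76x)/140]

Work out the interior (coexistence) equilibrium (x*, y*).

Setting both brackets to zero gives the nullclines x + 0.32y = 60 and 0.76x + y = 140.
Substituting y = 140 - 0.76x into the first: x(1 - 0.32·0.76) = 60 - 0.32·140.
So x* = 15.2/0.757 = 20.1, and then y* = 140 - 0.76·20.1 = 125.

x* ≈ 20.1, y* ≈ 125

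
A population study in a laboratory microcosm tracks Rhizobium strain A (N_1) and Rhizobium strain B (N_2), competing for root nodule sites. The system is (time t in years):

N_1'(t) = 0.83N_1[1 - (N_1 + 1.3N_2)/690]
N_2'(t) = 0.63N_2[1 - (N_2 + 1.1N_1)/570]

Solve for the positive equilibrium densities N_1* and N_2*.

N_1* ≈ 119, N_2* ≈ 440

Setting both brackets to zero gives the nullclines N_1 + 1.3N_2 = 690 and 1.1N_1 + N_2 = 570.
Substituting N_2 = 570 - 1.1N_1 into the first: N_1(1 - 1.3·1.1) = 690 - 1.3·570.
So N_1* = -51/-0.43 = 119, and then N_2* = 570 - 1.1·119 = 440.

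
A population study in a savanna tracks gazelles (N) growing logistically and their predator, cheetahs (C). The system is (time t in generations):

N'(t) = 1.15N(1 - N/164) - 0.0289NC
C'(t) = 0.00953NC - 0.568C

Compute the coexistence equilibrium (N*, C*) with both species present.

From dC/dt = 0 with C > 0: 0.00953N* = 0.568, so N* = 59.6.
Substitute into dN/dt = 0: 1.15(1 - 59.6/164) = 0.0289C*.
The bracket is 0.637, giving C* = 0.732/0.0289 = 25.3.

N* ≈ 59.6, C* ≈ 25.3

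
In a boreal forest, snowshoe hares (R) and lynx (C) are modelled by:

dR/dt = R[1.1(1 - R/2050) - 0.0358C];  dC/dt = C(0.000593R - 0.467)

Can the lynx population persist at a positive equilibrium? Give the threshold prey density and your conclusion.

Threshold R = 788; K > 788, so yes, the predator persists.

The predator equation gives dC/dt > 0 only when R > 0.467/0.000593 = 788.
Without the predator, R → K = 2050. Since 2050 > 788, the predator can invade and persist.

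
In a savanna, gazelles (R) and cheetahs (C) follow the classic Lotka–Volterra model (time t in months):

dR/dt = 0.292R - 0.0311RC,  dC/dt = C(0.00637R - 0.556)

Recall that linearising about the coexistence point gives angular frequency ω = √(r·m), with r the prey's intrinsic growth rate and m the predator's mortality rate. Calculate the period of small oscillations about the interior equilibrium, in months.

Here r = 0.292 and m = 0.556, so r·m = 0.162.
ω = √0.162 = 0.403 per month, hence T = 2π/ω ≈ 15.6 months.

T ≈ 15.6 months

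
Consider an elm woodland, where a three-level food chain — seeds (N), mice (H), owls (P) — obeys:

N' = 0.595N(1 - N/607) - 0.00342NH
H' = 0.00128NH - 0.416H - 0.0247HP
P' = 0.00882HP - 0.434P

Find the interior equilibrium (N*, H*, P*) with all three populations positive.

N* ≈ 435, H* ≈ 49.2, P* ≈ 5.72

From dP/dt = 0: 0.00882H* = 0.434, so H* = 49.2.
From dN/dt = 0: 0.595(1 - N*/607) = 0.00342·49.2, giving N* = 607·(1 - 0.283) = 435.
From dH/dt = 0: 0.00128·435 - 0.416 = 0.0247P*, so P* = 0.141/0.0247 = 5.72.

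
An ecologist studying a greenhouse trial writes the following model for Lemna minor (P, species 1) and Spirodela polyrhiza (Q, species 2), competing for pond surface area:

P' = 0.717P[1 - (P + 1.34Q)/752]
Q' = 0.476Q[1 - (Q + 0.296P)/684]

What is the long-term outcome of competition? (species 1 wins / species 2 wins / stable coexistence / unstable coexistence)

species 2 excludes species 1

Compare the nullcline intercepts: K1/α12 = 752/1.34 = 561 < K2 = 684; K2/α21 = 684/0.296 = 2310 > K1 = 752.
Since the inequalities point opposite ways, species 2 can invade but species 1 cannot.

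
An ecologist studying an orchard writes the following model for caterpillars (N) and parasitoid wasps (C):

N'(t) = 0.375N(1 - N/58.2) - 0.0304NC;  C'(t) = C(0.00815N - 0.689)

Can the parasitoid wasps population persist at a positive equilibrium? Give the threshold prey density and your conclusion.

Threshold N = 84.5; K < 84.5, so no, the predator goes extinct.

The predator equation gives dC/dt > 0 only when N > 0.689/0.00815 = 84.5.
Without the predator, N → K = 58.2. Since 58.2 < 84.5, the predator cannot invade.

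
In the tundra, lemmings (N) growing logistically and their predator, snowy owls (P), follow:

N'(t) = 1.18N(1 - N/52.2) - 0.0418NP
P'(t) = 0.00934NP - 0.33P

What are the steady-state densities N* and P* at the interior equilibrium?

N* ≈ 35.3, P* ≈ 9.12

From dP/dt = 0 with P > 0: 0.00934N* = 0.33, so N* = 35.3.
Substitute into dN/dt = 0: 1.18(1 - 35.3/52.2) = 0.0418P*.
The bracket is 0.323, giving P* = 0.381/0.0418 = 9.12.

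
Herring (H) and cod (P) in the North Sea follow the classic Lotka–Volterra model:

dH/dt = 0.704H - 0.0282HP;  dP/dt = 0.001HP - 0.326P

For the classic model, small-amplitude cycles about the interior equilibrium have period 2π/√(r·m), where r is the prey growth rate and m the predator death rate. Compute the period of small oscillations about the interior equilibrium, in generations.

T ≈ 13.1 generations

Here r = 0.704 and m = 0.326, so r·m = 0.23.
ω = √0.23 = 0.479 per generation, hence T = 2π/ω ≈ 13.1 generations.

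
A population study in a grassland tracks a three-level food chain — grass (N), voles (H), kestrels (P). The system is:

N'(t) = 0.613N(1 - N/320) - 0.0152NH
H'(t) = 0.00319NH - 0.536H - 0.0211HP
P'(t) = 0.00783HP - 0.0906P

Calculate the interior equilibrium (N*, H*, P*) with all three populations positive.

N* ≈ 228, H* ≈ 11.6, P* ≈ 9.1

From dP/dt = 0: 0.00783H* = 0.0906, so H* = 11.6.
From dN/dt = 0: 0.613(1 - N*/320) = 0.0152·11.6, giving N* = 320·(1 - 0.287) = 228.
From dH/dt = 0: 0.00319·228 - 0.536 = 0.0211P*, so P* = 0.192/0.0211 = 9.1.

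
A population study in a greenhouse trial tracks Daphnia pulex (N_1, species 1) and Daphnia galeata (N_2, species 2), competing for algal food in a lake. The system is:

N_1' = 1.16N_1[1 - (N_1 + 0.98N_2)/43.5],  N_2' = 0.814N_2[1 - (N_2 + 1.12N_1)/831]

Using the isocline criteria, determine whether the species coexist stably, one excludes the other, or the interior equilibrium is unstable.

species 2 excludes species 1

Compare the nullcline intercepts: K1/α12 = 43.5/0.98 = 44.4 < K2 = 831; K2/α21 = 831/1.12 = 742 > K1 = 43.5.
Since the inequalities point opposite ways, species 2 can invade but species 1 cannot.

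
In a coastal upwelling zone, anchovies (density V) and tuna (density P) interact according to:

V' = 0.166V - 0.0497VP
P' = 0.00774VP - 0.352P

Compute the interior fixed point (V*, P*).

Set dP/dt = 0 with P > 0: 0.00774V - 0.352 = 0, so V* = 0.352/0.00774 = 45.5.
Set dV/dt = 0 with V > 0: 0.166 - 0.0497P = 0, so P* = 0.166/0.0497 = 3.34.

V* ≈ 45.5, P* ≈ 3.34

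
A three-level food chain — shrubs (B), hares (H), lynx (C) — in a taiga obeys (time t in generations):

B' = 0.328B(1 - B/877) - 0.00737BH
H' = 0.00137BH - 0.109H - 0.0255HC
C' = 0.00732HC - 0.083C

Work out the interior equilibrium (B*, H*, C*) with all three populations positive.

B* ≈ 654, H* ≈ 11.3, C* ≈ 30.8

From dC/dt = 0: 0.00732H* = 0.083, so H* = 11.3.
From dB/dt = 0: 0.328(1 - B*/877) = 0.00737·11.3, giving B* = 877·(1 - 0.255) = 654.
From dH/dt = 0: 0.00137·654 - 0.109 = 0.0255C*, so C* = 0.786/0.0255 = 30.8.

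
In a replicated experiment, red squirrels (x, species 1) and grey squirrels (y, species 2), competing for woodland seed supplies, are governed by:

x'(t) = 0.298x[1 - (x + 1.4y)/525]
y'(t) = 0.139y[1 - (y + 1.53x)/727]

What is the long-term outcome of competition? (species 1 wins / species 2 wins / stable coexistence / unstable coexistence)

unstable coexistence (outcome depends on initial conditions)

Compare the nullcline intercepts: K1/α12 = 525/1.4 = 375 < K2 = 727; K2/α21 = 727/1.53 = 475 < K1 = 525.
Since both are reversed, neither can invade when rare; the interior point is a saddle.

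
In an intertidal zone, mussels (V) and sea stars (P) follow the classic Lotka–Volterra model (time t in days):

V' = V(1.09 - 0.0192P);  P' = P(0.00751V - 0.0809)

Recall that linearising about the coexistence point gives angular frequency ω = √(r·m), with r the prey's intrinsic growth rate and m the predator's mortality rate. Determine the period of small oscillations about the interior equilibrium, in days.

Here r = 1.09 and m = 0.0809, so r·m = 0.0882.
ω = √0.0882 = 0.297 per day, hence T = 2π/ω ≈ 21.2 days.

T ≈ 21.2 days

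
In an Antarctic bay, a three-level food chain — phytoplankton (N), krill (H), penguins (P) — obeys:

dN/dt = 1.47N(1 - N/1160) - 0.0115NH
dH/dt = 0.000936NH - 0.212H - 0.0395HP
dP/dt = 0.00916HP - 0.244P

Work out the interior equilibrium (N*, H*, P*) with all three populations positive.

From dP/dt = 0: 0.00916H* = 0.244, so H* = 26.6.
From dN/dt = 0: 1.47(1 - N*/1160) = 0.0115·26.6, giving N* = 1160·(1 - 0.208) = 918.
From dH/dt = 0: 0.000936·918 - 0.212 = 0.0395P*, so P* = 0.647/0.0395 = 16.4.

N* ≈ 918, H* ≈ 26.6, P* ≈ 16.4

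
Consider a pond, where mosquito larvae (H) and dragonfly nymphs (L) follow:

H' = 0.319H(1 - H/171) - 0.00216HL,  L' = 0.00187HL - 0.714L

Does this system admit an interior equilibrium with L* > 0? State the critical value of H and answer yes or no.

The predator equation gives dL/dt > 0 only when H > 0.714/0.00187 = 382.
Without the predator, H → K = 171. Since 171 < 382, the predator cannot invade.

Threshold H = 382; K < 382, so no, the predator goes extinct.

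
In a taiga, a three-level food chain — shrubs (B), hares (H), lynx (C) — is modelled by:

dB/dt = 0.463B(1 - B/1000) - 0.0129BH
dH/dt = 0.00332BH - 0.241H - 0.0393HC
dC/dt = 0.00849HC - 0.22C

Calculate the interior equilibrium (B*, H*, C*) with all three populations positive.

B* ≈ 278, H* ≈ 25.9, C* ≈ 17.4

From dC/dt = 0: 0.00849H* = 0.22, so H* = 25.9.
From dB/dt = 0: 0.463(1 - B*/1000) = 0.0129·25.9, giving B* = 1000·(1 - 0.722) = 278.
From dH/dt = 0: 0.00332·278 - 0.241 = 0.0393C*, so C* = 0.682/0.0393 = 17.4.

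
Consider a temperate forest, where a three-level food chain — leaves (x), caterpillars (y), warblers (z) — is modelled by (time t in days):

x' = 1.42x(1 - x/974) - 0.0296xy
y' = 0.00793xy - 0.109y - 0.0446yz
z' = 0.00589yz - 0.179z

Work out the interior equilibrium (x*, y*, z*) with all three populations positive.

x* ≈ 357, y* ≈ 30.4, z* ≈ 61

From dz/dt = 0: 0.00589y* = 0.179, so y* = 30.4.
From dx/dt = 0: 1.42(1 - x*/974) = 0.0296·30.4, giving x* = 974·(1 - 0.633) = 357.
From dy/dt = 0: 0.00793·357 - 0.109 = 0.0446z*, so z* = 2.72/0.0446 = 61.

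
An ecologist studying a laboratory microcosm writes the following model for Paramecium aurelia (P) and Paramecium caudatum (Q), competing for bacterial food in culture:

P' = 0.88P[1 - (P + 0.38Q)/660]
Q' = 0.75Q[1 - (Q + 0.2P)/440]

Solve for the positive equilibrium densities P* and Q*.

P* ≈ 533, Q* ≈ 333

Setting both brackets to zero gives the nullclines P + 0.38Q = 660 and 0.2P + Q = 440.
Substituting Q = 440 - 0.2P into the first: P(1 - 0.38·0.2) = 660 - 0.38·440.
So P* = 493/0.924 = 533, and then Q* = 440 - 0.2·533 = 333.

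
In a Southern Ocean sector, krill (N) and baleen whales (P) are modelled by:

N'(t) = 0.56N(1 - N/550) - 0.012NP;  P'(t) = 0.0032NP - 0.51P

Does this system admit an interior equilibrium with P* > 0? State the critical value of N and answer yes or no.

Threshold N = 159; K > 159, so yes, the predator persists.

The predator equation gives dP/dt > 0 only when N > 0.51/0.0032 = 159.
Without the predator, N → K = 550. Since 550 > 159, the predator can invade and persist.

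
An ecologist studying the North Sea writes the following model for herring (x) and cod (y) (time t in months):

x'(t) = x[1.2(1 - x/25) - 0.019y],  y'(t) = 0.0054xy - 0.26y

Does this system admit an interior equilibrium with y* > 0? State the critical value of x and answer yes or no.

Threshold x = 48.1; K < 48.1, so no, the predator goes extinct.

The predator equation gives dy/dt > 0 only when x > 0.26/0.0054 = 48.1.
Without the predator, x → K = 25. Since 25 < 48.1, the predator cannot invade.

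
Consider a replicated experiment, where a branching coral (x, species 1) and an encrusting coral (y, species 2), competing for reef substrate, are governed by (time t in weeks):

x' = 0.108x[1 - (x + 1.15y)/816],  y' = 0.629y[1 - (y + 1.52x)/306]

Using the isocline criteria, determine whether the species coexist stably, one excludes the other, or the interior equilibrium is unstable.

species 1 excludes species 2

Compare the nullcline intercepts: K1/α12 = 816/1.15 = 710 > K2 = 306; K2/α21 = 306/1.52 = 201 < K1 = 816.
Since the inequalities point opposite ways, species 1 can invade but species 2 cannot.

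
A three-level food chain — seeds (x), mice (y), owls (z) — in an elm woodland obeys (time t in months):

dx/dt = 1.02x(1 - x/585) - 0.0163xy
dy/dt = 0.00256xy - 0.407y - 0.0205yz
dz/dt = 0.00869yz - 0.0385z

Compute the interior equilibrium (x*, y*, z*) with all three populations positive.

From dz/dt = 0: 0.00869y* = 0.0385, so y* = 4.43.
From dx/dt = 0: 1.02(1 - x*/585) = 0.0163·4.43, giving x* = 585·(1 - 0.0708) = 544.
From dy/dt = 0: 0.00256·544 - 0.407 = 0.0205z*, so z* = 0.985/0.0205 = 48.

x* ≈ 544, y* ≈ 4.43, z* ≈ 48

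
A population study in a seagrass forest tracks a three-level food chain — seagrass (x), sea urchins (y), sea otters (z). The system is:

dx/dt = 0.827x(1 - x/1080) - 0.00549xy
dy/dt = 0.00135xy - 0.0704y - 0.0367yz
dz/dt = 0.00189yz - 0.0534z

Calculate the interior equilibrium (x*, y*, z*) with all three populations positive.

From dz/dt = 0: 0.00189y* = 0.0534, so y* = 28.3.
From dx/dt = 0: 0.827(1 - x*/1080) = 0.00549·28.3, giving x* = 1080·(1 - 0.188) = 877.
From dy/dt = 0: 0.00135·877 - 0.0704 = 0.0367z*, so z* = 1.11/0.0367 = 30.4.

x* ≈ 877, y* ≈ 28.3, z* ≈ 30.4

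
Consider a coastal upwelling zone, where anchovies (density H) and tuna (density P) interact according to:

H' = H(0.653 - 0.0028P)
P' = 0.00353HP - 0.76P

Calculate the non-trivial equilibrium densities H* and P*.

H* ≈ 215, P* ≈ 233

Set dP/dt = 0 with P > 0: 0.00353H - 0.76 = 0, so H* = 0.76/0.00353 = 215.
Set dH/dt = 0 with H > 0: 0.653 - 0.0028P = 0, so P* = 0.653/0.0028 = 233.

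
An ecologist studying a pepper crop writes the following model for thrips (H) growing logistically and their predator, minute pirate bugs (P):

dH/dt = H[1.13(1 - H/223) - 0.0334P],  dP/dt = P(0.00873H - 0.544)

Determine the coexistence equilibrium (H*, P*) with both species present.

H* ≈ 62.3, P* ≈ 24.4

From dP/dt = 0 with P > 0: 0.00873H* = 0.544, so H* = 62.3.
Substitute into dH/dt = 0: 1.13(1 - 62.3/223) = 0.0334P*.
The bracket is 0.721, giving P* = 0.814/0.0334 = 24.4.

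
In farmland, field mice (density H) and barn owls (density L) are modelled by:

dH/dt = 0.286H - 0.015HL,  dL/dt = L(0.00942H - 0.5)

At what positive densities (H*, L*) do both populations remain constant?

Set dL/dt = 0 with L > 0: 0.00942H - 0.5 = 0, so H* = 0.5/0.00942 = 53.1.
Set dH/dt = 0 with H > 0: 0.286 - 0.015L = 0, so L* = 0.286/0.015 = 19.1.

H* ≈ 53.1, L* ≈ 19.1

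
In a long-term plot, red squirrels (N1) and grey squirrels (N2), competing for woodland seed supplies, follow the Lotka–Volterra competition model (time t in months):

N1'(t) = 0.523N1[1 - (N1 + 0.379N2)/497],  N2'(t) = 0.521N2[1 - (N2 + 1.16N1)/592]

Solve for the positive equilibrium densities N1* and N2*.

N1* ≈ 487, N2* ≈ 27.6

Setting both brackets to zero gives the nullclines N1 + 0.379N2 = 497 and 1.16N1 + N2 = 592.
Substituting N2 = 592 - 1.16N1 into the first: N1(1 - 0.379·1.16) = 497 - 0.379·592.
So N1* = 273/0.56 = 487, and then N2* = 592 - 1.16·487 = 27.6.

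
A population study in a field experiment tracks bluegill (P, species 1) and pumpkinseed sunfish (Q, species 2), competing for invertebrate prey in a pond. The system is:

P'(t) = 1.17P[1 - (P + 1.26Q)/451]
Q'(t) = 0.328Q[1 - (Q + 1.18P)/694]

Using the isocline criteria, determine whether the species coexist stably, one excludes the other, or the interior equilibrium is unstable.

Compare the nullcline intercepts: K1/α12 = 451/1.26 = 358 < K2 = 694; K2/α21 = 694/1.18 = 588 > K1 = 451.
Since the inequalities point opposite ways, species 2 can invade but species 1 cannot.

species 2 excludes species 1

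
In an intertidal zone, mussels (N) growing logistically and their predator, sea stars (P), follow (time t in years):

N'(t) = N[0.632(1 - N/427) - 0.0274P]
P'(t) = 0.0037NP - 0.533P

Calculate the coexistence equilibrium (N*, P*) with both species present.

N* ≈ 144, P* ≈ 15.3

From dP/dt = 0 with P > 0: 0.0037N* = 0.533, so N* = 144.
Substitute into dN/dt = 0: 0.632(1 - 144/427) = 0.0274P*.
The bracket is 0.663, giving P* = 0.419/0.0274 = 15.3.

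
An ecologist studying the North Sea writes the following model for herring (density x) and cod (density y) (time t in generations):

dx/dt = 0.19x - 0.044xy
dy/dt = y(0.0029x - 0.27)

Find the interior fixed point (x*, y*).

Set dy/dt = 0 with y > 0: 0.0029x - 0.27 = 0, so x* = 0.27/0.0029 = 93.1.
Set dx/dt = 0 with x > 0: 0.19 - 0.044y = 0, so y* = 0.19/0.044 = 4.32.

x* ≈ 93.1, y* ≈ 4.32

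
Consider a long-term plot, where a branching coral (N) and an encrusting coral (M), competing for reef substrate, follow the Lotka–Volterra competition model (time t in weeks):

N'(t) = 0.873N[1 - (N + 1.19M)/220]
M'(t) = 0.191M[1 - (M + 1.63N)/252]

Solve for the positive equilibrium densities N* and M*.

N* ≈ 85, M* ≈ 113

Setting both brackets to zero gives the nullclines N + 1.19M = 220 and 1.63N + M = 252.
Substituting M = 252 - 1.63N into the first: N(1 - 1.19·1.63) = 220 - 1.19·252.
So N* = -79.9/-0.94 = 85, and then M* = 252 - 1.63·85 = 113.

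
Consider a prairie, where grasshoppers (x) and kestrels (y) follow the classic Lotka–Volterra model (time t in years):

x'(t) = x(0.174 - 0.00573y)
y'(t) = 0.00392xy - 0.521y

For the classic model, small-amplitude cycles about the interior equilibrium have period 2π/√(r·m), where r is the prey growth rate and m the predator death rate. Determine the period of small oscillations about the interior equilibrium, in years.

Here r = 0.174 and m = 0.521, so r·m = 0.0907.
ω = √0.0907 = 0.301 per year, hence T = 2π/ω ≈ 20.9 years.

T ≈ 20.9 years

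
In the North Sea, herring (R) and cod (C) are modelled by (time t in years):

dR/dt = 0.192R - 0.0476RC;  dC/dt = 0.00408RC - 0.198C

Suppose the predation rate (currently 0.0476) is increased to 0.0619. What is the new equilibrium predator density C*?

At the interior fixed point, setting dR/dt = 0 with R > 0 fixes C* = (prey growth rate)/(RC coefficient) — independent of the other coefficients.
With the change, C* = 0.192/0.0619 = 3.1; it falls from 4.03.

C* ≈ 3.1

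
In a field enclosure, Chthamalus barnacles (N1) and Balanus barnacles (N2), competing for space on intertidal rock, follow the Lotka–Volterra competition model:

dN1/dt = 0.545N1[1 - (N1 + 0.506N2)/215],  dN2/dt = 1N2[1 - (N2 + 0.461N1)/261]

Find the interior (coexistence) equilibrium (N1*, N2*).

N1* ≈ 108, N2* ≈ 211

Setting both brackets to zero gives the nullclines N1 + 0.506N2 = 215 and 0.461N1 + N2 = 261.
Substituting N2 = 261 - 0.461N1 into the first: N1(1 - 0.506·0.461) = 215 - 0.506·261.
So N1* = 82.9/0.767 = 108, and then N2* = 261 - 0.461·108 = 211.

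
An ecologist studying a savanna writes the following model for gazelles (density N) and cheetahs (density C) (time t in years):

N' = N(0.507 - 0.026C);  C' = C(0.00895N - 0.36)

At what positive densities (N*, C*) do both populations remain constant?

Set dC/dt = 0 with C > 0: 0.00895N - 0.36 = 0, so N* = 0.36/0.00895 = 40.2.
Set dN/dt = 0 with N > 0: 0.507 - 0.026C = 0, so C* = 0.507/0.026 = 19.5.

N* ≈ 40.2, C* ≈ 19.5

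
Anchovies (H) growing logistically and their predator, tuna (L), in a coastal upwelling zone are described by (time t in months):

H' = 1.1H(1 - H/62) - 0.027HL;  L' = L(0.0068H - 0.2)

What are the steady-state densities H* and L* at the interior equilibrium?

From dL/dt = 0 with L > 0: 0.0068H* = 0.2, so H* = 29.4.
Substitute into dH/dt = 0: 1.1(1 - 29.4/62) = 0.027L*.
The bracket is 0.526, giving L* = 0.578/0.027 = 21.4.

H* ≈ 29.4, L* ≈ 21.4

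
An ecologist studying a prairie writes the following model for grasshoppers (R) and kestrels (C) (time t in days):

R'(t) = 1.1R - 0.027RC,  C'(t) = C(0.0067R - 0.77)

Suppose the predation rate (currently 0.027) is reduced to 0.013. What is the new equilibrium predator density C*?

C* ≈ 84.6

At the interior fixed point, setting dR/dt = 0 with R > 0 fixes C* = (prey growth rate)/(RC coefficient) — independent of the other coefficients.
With the change, C* = 1.1/0.013 = 84.6; it rises from 40.7.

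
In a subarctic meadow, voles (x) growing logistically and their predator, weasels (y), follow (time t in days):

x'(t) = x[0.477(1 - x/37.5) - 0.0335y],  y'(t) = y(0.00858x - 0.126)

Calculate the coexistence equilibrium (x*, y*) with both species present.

From dy/dt = 0 with y > 0: 0.00858x* = 0.126, so x* = 14.7.
Substitute into dx/dt = 0: 0.477(1 - 14.7/37.5) = 0.0335y*.
The bracket is 0.608, giving y* = 0.29/0.0335 = 8.66.

x* ≈ 14.7, y* ≈ 8.66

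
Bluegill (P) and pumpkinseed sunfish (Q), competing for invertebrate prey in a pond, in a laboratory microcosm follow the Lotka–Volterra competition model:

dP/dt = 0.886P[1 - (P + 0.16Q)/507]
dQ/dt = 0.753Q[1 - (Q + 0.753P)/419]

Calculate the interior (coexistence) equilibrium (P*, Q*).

Setting both brackets to zero gives the nullclines P + 0.16Q = 507 and 0.753P + Q = 419.
Substituting Q = 419 - 0.753P into the first: P(1 - 0.16·0.753) = 507 - 0.16·419.
So P* = 440/0.88 = 500, and then Q* = 419 - 0.753·500 = 42.3.

P* ≈ 500, Q* ≈ 42.3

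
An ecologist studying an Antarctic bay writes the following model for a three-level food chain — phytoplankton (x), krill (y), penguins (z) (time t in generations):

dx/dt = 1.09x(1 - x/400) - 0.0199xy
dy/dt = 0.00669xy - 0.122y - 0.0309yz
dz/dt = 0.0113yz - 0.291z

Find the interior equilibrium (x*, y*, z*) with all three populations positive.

From dz/dt = 0: 0.0113y* = 0.291, so y* = 25.8.
From dx/dt = 0: 1.09(1 - x*/400) = 0.0199·25.8, giving x* = 400·(1 - 0.47) = 212.
From dy/dt = 0: 0.00669·212 - 0.122 = 0.0309z*, so z* = 1.3/0.0309 = 41.9.

x* ≈ 212, y* ≈ 25.8, z* ≈ 41.9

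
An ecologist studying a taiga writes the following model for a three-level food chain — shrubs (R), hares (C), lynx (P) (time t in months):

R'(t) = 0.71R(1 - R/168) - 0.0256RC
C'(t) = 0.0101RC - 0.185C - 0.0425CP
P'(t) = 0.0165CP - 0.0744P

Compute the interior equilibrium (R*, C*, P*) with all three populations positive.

From dP/dt = 0: 0.0165C* = 0.0744, so C* = 4.51.
From dR/dt = 0: 0.71(1 - R*/168) = 0.0256·4.51, giving R* = 168·(1 - 0.163) = 141.
From dC/dt = 0: 0.0101·141 - 0.185 = 0.0425P*, so P* = 1.24/0.0425 = 29.1.

R* ≈ 141, C* ≈ 4.51, P* ≈ 29.1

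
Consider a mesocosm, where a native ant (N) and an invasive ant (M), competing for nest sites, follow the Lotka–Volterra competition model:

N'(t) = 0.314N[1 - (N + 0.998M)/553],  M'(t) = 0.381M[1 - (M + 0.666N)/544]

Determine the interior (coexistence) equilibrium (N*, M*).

Setting both brackets to zero gives the nullclines N + 0.998M = 553 and 0.666N + M = 544.
Substituting M = 544 - 0.666N into the first: N(1 - 0.998·0.666) = 553 - 0.998·544.
So N* = 10.1/0.335 = 30.1, and then M* = 544 - 0.666·30.1 = 524.

N* ≈ 30.1, M* ≈ 524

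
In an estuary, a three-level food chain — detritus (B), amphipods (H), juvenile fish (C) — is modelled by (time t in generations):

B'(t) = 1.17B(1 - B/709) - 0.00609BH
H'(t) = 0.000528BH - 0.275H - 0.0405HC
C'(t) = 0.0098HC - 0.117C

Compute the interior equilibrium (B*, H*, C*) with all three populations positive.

B* ≈ 665, H* ≈ 11.9, C* ≈ 1.88

From dC/dt = 0: 0.0098H* = 0.117, so H* = 11.9.
From dB/dt = 0: 1.17(1 - B*/709) = 0.00609·11.9, giving B* = 709·(1 - 0.0621) = 665.
From dH/dt = 0: 0.000528·665 - 0.275 = 0.0405C*, so C* = 0.0761/0.0405 = 1.88.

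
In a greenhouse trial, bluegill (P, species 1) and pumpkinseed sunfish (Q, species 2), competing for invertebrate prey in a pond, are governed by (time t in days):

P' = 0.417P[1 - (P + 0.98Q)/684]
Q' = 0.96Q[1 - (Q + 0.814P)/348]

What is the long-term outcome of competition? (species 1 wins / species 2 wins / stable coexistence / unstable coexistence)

Compare the nullcline intercepts: K1/α12 = 684/0.98 = 698 > K2 = 348; K2/α21 = 348/0.814 = 428 < K1 = 684.
Since the inequalities point opposite ways, species 1 can invade but species 2 cannot.

species 1 excludes species 2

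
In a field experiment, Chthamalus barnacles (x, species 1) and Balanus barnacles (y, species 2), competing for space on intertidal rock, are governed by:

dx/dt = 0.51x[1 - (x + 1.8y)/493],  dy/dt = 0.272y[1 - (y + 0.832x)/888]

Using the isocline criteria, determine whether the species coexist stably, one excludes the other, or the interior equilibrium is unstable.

species 2 excludes species 1

Compare the nullcline intercepts: K1/α12 = 493/1.8 = 274 < K2 = 888; K2/α21 = 888/0.832 = 1070 > K1 = 493.
Since the inequalities point opposite ways, species 2 can invade but species 1 cannot.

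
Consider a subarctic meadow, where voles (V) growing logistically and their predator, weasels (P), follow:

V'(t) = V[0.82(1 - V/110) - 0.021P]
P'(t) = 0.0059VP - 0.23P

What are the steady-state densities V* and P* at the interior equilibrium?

From dP/dt = 0 with P > 0: 0.0059V* = 0.23, so V* = 39.
Substitute into dV/dt = 0: 0.82(1 - 39/110) = 0.021P*.
The bracket is 0.646, giving P* = 0.529/0.021 = 25.2.

V* ≈ 39, P* ≈ 25.2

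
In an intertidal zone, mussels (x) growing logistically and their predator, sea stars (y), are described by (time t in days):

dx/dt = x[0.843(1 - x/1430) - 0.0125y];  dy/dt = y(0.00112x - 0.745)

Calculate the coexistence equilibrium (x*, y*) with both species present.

From dy/dt = 0 with y > 0: 0.00112x* = 0.745, so x* = 665.
Substitute into dx/dt = 0: 0.843(1 - 665/1430) = 0.0125y*.
The bracket is 0.535, giving y* = 0.451/0.0125 = 36.1.

x* ≈ 665, y* ≈ 36.1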